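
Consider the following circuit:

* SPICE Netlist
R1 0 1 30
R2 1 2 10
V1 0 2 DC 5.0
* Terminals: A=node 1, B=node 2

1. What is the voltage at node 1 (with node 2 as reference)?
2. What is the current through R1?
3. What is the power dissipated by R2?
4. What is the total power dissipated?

Nodal analysis, taking node 2 as the 0 V reference.
Source V1 fixes V_0 = 5 V.
KCL at each unknown node (sum of currents leaving = 0; resistances in Ω):
  Node 1: (V_1 - 5)/30 + (V_1 - 0)/10 = 0
Collecting terms: 0.1333 × V_1 = 0.1667  =>  V_1 = 1.25 V
Part 1:
  Read off the nodal solution: V_1 = 1.25 V
Part 2:
  I_R1 = (V_0 - V_1)/R1 = (5 - 1.25)/30 = 0.125 A
  Magnitude: I_R1 = 0.125 A
Part 3:
  I_R2 = (V_1 - V_2)/R2 = (1.25 - 0)/10 = 0.125 A
  P_R2 = I_R2² × R2 = (0.125)² × 10 = 0.1562 W
Part 4:
  Power in each resistor, P = (ΔV)²/R:
    P_R1 = (5 - 1.25)²/30 = 0.4688 W
    P_R2 = (1.25 - 0)²/10 = 0.1562 W
  P_total = P_R1 + P_R2 = 0.625 W

Final answers:
1. V_1 = 1.25 V
2. I_R1 = 0.125 A
3. P_R2 = 0.1562 W
4. P_total = 0.625 W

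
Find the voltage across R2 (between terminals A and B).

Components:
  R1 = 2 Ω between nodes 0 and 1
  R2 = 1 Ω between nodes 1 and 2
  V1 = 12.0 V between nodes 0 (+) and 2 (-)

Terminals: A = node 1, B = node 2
R1 and R2 are in series across V1 (node 0 → node 1 → node 2), and the output A–B is taken across R2, so this is a voltage divider.
Series current: I = V1/(R1 + R2) = 12/(2 + 1) = 12/3 = 4 A
V_R2 = I × R2 = V1 × R2/(R1 + R2) = 12 × 1/3 = 4 V

Final answer: 4 V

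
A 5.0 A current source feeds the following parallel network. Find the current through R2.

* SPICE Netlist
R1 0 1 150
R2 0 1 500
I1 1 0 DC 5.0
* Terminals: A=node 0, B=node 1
All resistors sit directly between nodes 0 and 1, so they are in parallel and share one voltage V; the full source current 5 A splits among them.
1/R_par = 1/150 + 1/500 = 0.008667 S  =>  R_par = 115.4 Ω
V = I × R_par = 5 × 115.4 = 576.9 V
I_R2 = V/R2 = 576.9/500 = 1.154 A

Final answer: 1.154 A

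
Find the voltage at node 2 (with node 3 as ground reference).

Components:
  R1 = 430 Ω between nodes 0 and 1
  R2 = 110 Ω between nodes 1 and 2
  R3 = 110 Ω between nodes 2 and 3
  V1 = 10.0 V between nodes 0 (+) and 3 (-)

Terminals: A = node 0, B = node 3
Nodal analysis, taking node 3 as the 0 V reference.
Source V1 fixes V_0 = 10 V.
KCL at each unknown node (sum of currents leaving = 0; resistances in Ω):
  Node 1: (V_1 - 10)/430 + (V_1 - V_2)/110 = 0
  Node 2: (V_2 - V_1)/110 + (V_2 - 0)/110 = 0
Collecting terms (coefficients in siemens):
  0.01142·V_1 - 0.009091·V_2 = 0.02326
  0.01818·V_2 - 0.009091·V_1 = 0
Determinant D = (0.01142)(0.01818) - (-0.009091)(-0.009091) = 0.0001249
V_1 = [(0.02326)(0.01818) - (-0.009091)(0)]/D = 3.385 V
V_2 = [(0.01142)(0) - (0.02326)(-0.009091)]/D = 1.692 V
The requested potential is V_2 = 1.692 V.

Final answer: V_2 = 1.692 V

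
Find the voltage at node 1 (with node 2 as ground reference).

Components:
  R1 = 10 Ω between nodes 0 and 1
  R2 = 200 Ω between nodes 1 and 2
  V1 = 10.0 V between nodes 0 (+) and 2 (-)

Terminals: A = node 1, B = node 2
Nodal analysis, taking node 2 as the 0 V reference.
Source V1 fixes V_0 = 10 V.
KCL at each unknown node (sum of currents leaving = 0; resistances in Ω):
  Node 1: (V_1 - 10)/10 + (V_1 - 0)/200 = 0
Collecting terms: 0.105 × V_1 = 1  =>  V_1 = 9.524 V
The requested potential is V_1 = 9.524 V.

Final answer: V_1 = 9.524 V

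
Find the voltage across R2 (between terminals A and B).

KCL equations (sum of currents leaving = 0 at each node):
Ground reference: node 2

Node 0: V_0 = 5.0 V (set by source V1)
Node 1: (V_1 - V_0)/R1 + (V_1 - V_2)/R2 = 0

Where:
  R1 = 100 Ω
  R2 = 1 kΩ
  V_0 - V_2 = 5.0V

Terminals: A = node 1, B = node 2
R1 and R2 are in series across V1 (node 0 → node 1 → node 2), and the output A–B is taken across R2, so this is a voltage divider.
Series current: I = V1/(R1 + R2) = 5/(100 + 1000) = 5/1100 = 0.004545 A
V_R2 = I × R2 = V1 × R2/(R1 + R2) = 5 × 1000/1100 = 4.545 V

Final answer: 4.545 V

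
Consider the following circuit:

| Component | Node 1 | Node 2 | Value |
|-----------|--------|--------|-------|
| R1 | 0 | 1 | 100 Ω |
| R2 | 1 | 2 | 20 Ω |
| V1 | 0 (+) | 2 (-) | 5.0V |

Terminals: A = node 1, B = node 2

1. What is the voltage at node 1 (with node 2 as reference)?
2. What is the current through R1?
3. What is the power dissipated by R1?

Nodal analysis, taking node 2 as the 0 V reference.
Source V1 fixes V_0 = 5 V.
KCL at each unknown node (sum of currents leaving = 0; resistances in Ω):
  Node 1: (V_1 - 5)/100 + (V_1 - 0)/20 = 0
Collecting terms: 0.06 × V_1 = 0.05  =>  V_1 = 0.8333 V
Part 1:
  Read off the nodal solution: V_1 = 0.8333 V
Part 2:
  I_R1 = (V_0 - V_1)/R1 = (5 - 0.8333)/100 = 0.04167 A
  Magnitude: I_R1 = 0.04167 A
Part 3:
  I_R1 = (V_0 - V_1)/R1 = (5 - 0.8333)/100 = 0.04167 A
  P_R1 = I_R1² × R1 = (0.04167)² × 100 = 0.1736 W

Final answers:
1. V_1 = 0.8333 V
2. I_R1 = 0.04167 A
3. P_R1 = 0.1736 W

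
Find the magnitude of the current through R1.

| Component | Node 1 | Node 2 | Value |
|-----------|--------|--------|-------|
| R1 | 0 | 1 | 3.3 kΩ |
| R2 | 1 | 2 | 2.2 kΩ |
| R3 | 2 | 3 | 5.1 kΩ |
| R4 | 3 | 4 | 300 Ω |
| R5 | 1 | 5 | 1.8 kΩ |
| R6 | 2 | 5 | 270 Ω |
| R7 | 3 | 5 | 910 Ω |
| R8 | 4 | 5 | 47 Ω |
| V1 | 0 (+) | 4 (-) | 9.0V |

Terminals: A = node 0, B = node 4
Nodal analysis, taking node 4 as the 0 V reference.
Source V1 fixes V_0 = 9 V.
KCL at each unknown node (sum of currents leaving = 0; resistances in Ω):
  Node 1: (V_1 - 9)/3300 + (V_1 - V_2)/2200 + (V_1 - V_5)/1800 = 0
  Node 2: (V_2 - V_1)/2200 + (V_2 - V_3)/5100 + (V_2 - V_5)/270 = 0
  Node 3: (V_3 - V_2)/5100 + (V_3 - 0)/300 + (V_3 - V_5)/910 = 0
  Node 5: (V_5 - V_1)/1800 + (V_5 - V_2)/270 + (V_5 - V_3)/910 + (V_5 - 0)/47 = 0
Collecting terms (coefficients in siemens):
  0.001313·V_1 - 0.0004545·V_2 - 0.0005556·V_5 = 0.002727
  0.004354·V_2 - 0.0004545·V_1 - 0.0001961·V_3 - 0.003704·V_5 = 0
  0.004628·V_3 - 0.0001961·V_2 - 0.001099·V_5 = 0
  0.02663·V_5 - 0.0005556·V_1 - 0.003704·V_2 - 0.001099·V_3 = 0
Solving these 4 simultaneous equations (Gaussian elimination) gives:
  V_1 = 2.223 V, V_2 = 0.3111 V, V_3 = 0.0348 V, V_5 = 0.09107 V
I_R1 = (V_0 - V_1)/R1 = (9 - 2.223)/3300 = 0.002054 A
|I_R1| = 0.002054 A

Final answer: |I_R1| = 0.002054 A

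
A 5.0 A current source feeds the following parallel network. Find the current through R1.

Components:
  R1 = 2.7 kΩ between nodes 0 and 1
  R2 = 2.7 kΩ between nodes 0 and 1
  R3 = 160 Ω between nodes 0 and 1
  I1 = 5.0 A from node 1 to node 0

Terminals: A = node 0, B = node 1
All resistors sit directly between nodes 0 and 1, so they are in parallel and share one voltage V; the full source current 5 A splits among them.
1/R_par = 1/2700 + 1/2700 + 1/160 = 0.006991 S  =>  R_par = 143 Ω
V = I × R_par = 5 × 143 = 715.2 V
I_R1 = V/R1 = 715.2/2700 = 0.2649 A

Final answer: 0.2649 A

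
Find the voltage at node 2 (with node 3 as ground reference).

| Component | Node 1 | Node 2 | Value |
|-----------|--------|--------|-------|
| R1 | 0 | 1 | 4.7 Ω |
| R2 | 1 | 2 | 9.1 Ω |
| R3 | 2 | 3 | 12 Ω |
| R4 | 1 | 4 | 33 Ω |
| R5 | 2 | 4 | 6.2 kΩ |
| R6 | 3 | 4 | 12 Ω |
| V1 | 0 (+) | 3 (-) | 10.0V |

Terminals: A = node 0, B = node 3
Nodal analysis, taking node 3 as the 0 V reference.
Source V1 fixes V_0 = 10 V.
KCL at each unknown node (sum of currents leaving = 0; resistances in Ω):
  Node 1: (V_1 - 10)/4.7 + (V_1 - V_2)/9.1 + (V_1 - V_4)/33 = 0
  Node 2: (V_2 - V_1)/9.1 + (V_2 - 0)/12 + (V_2 - V_4)/6200 = 0
  Node 4: (V_4 - V_1)/33 + (V_4 - V_2)/6200 + (V_4 - 0)/12 = 0
Collecting terms (coefficients in siemens):
  0.353·V_1 - 0.1099·V_2 - 0.0303·V_4 = 2.128
  0.1934·V_2 - 0.1099·V_1 - 0.0001613·V_4 = 0
  0.1138·V_4 - 0.0303·V_1 - 0.0001613·V_2 = 0
Solving these 3 simultaneous equations (Gaussian elimination) gives:
  V_1 = 7.534 V, V_2 = 4.283 V, V_4 = 2.012 V
The requested potential is V_2 = 4.283 V.

Final answer: V_2 = 4.283 V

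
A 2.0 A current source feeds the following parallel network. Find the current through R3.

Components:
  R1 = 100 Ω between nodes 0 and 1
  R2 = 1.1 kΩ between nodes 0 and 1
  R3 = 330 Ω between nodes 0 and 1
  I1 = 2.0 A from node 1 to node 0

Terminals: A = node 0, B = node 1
All resistors sit directly between nodes 0 and 1, so they are in parallel and share one voltage V; the full source current 2 A splits among them.
1/R_par = 1/100 + 1/1100 + 1/330 = 0.01394 S  =>  R_par = 71.74 Ω
V = I × R_par = 2 × 71.74 = 143.5 V
I_R3 = V/R3 = 143.5/330 = 0.4348 A

Final answer: 0.4348 A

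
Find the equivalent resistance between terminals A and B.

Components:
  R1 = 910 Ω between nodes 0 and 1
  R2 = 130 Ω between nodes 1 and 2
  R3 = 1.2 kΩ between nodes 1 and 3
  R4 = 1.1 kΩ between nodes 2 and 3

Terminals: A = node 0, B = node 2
Reduce the network between node 0 (A) and node 2 (B) by series/parallel combination:
  Rs1 = R3 + R4 (series, joined only at node 3) = 1200 + 1100 = 2300 Ω
  Rp1 = R2 ‖ Rs1 (parallel, both between nodes 1 and 2) = 1/(1/130 + 1/2300) = 123 Ω
  Rs2 = R1 + Rp1 (series, joined only at node 1) = 910 + 123 = 1033 Ω
R_eq = 1.033 kΩ

Final answer: 1.033 kΩ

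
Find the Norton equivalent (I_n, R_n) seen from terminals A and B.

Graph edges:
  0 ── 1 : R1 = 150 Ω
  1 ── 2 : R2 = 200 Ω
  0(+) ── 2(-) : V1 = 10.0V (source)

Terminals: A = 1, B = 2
Find the Thévenin equivalent first; then I_n = V_th/R_th and R_n = R_th.
Step 1 — V_th is the open-circuit voltage V_A - V_B (nothing connected across the terminals).
Nodal analysis, taking node 2 as the 0 V reference.
Source V1 fixes V_0 = 10 V.
KCL at each unknown node (sum of currents leaving = 0; resistances in Ω):
  Node 1: (V_1 - 10)/150 + (V_1 - 0)/200 = 0
Collecting terms: 0.01167 × V_1 = 0.06667  =>  V_1 = 5.714 V
V_th = V_1 - V_2 = 5.714 - 0 = 5.714 V
Step 2 — R_th: zero the source — replace V1 by a short circuit (node 2 merges into node 0) — and find the resistance seen between A (node 1) and B (node 0).
Reduce the network between node 1 (A) and node 0 (B) by series/parallel combination:
  Rp1 = R1 ‖ R2 (parallel, both between nodes 0 and 1) = 1/(1/150 + 1/200) = 85.71 Ω
R_th = 85.71 Ω
I_n = V_th/R_th = 5.714/85.71 = 0.06667 A, and R_n = R_th = 85.71 Ω

Final answer: I_n = 0.06667 A, R_n = 85.71 Ω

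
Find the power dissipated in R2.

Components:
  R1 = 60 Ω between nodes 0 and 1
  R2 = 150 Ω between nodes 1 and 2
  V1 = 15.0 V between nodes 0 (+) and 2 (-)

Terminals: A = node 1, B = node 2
Nodal analysis, taking node 2 as the 0 V reference.
Source V1 fixes V_0 = 15 V.
KCL at each unknown node (sum of currents leaving = 0; resistances in Ω):
  Node 1: (V_1 - 15)/60 + (V_1 - 0)/150 = 0
Collecting terms: 0.02333 × V_1 = 0.25  =>  V_1 = 10.71 V
I_R2 = (V_1 - V_2)/R2 = (10.71 - 0)/150 = 0.07143 A
P_R2 = I_R2² × R2 = (0.07143)² × 150 = 0.7653 W

Final answer: 0.7653 W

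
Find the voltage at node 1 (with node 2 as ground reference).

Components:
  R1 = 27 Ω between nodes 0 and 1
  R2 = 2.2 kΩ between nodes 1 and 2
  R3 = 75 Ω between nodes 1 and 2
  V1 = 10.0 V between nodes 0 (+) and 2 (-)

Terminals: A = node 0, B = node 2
Nodal analysis, taking node 2 as the 0 V reference.
Source V1 fixes V_0 = 10 V.
KCL at each unknown node (sum of currents leaving = 0; resistances in Ω):
  Node 1: (V_1 - 10)/27 + (V_1 - 0)/2200 + (V_1 - 0)/75 = 0
Collecting terms: 0.05082 × V_1 = 0.3704  =>  V_1 = 7.287 V
The requested potential is V_1 = 7.287 V.

Final answer: V_1 = 7.287 V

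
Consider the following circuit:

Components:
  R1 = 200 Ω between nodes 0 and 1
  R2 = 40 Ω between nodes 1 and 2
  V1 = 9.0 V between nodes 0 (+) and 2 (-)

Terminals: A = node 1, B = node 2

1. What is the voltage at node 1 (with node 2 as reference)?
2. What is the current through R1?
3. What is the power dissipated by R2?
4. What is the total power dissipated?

Nodal analysis, taking node 2 as the 0 V reference.
Source V1 fixes V_0 = 9 V.
KCL at each unknown node (sum of currents leaving = 0; resistances in Ω):
  Node 1: (V_1 - 9)/200 + (V_1 - 0)/40 = 0
Collecting terms: 0.03 × V_1 = 0.045  =>  V_1 = 1.5 V
Part 1:
  Read off the nodal solution: V_1 = 1.5 V
Part 2:
  I_R1 = (V_0 - V_1)/R1 = (9 - 1.5)/200 = 0.0375 A
  Magnitude: I_R1 = 0.0375 A
Part 3:
  I_R2 = (V_1 - V_2)/R2 = (1.5 - 0)/40 = 0.0375 A
  P_R2 = I_R2² × R2 = (0.0375)² × 40 = 0.05625 W
Part 4:
  Power in each resistor, P = (ΔV)²/R:
    P_R1 = (9 - 1.5)²/200 = 0.2812 W
    P_R2 = (1.5 - 0)²/40 = 0.05625 W
  P_total = P_R1 + P_R2 = 0.3375 W

Final answers:
1. V_1 = 1.5 V
2. I_R1 = 0.0375 A
3. P_R2 = 0.05625 W
4. P_total = 0.3375 W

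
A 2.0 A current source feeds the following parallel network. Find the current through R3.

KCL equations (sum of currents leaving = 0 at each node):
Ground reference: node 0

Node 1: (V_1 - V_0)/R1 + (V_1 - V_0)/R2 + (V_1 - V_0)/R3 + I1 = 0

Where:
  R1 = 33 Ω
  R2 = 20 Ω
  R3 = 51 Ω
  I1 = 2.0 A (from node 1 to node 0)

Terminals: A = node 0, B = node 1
All resistors sit directly between nodes 0 and 1, so they are in parallel and share one voltage V; the full source current 2 A splits among them.
1/R_par = 1/33 + 1/20 + 1/51 = 0.09991 S  =>  R_par = 10.01 Ω
V = I × R_par = 2 × 10.01 = 20.02 V
I_R3 = V/R3 = 20.02/51 = 0.3925 A

Final answer: 0.3925 A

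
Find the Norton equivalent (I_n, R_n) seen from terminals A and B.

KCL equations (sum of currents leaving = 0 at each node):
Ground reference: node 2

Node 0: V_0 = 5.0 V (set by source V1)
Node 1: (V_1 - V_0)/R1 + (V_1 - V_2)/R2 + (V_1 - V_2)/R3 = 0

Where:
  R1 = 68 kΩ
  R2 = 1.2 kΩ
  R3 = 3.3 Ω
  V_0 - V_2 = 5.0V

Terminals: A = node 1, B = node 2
Find the Thévenin equivalent first; then I_n = V_th/R_th and R_n = R_th.
Step 1 — V_th is the open-circuit voltage V_A - V_B (nothing connected across the terminals).
Nodal analysis, taking node 2 as the 0 V reference.
Source V1 fixes V_0 = 5 V.
KCL at each unknown node (sum of currents leaving = 0; resistances in Ω):
  Node 1: (V_1 - 5)/68000 + (V_1 - 0)/1200 + (V_1 - 0)/3.3 = 0
Collecting terms: 0.3039 × V_1 = 0.00007353  =>  V_1 = 0.000242 V
V_th = V_1 - V_2 = 0.000242 - 0 = 0.000242 V
Step 2 — R_th: zero the source — replace V1 by a short circuit (node 2 merges into node 0) — and find the resistance seen between A (node 1) and B (node 0).
Reduce the network between node 1 (A) and node 0 (B) by series/parallel combination:
  Rp1 = R1 ‖ R2 ‖ R3 (parallel, all between nodes 0 and 1) = 1/(1/68000 + 1/1200 + 1/3.3) = 3.291 Ω
R_th = 3.291 Ω
I_n = V_th/R_th = 0.000242/3.291 = 0.00007353 A, and R_n = R_th = 3.291 Ω

Final answer: I_n = 7.353e-05 A, R_n = 3.291 Ω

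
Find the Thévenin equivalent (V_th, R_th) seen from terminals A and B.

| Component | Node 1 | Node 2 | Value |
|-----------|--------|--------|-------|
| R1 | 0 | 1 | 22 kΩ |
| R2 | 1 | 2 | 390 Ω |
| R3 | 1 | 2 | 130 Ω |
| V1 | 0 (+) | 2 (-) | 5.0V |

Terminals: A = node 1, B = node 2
Step 1 — V_th is the open-circuit voltage V_A - V_B (nothing connected across the terminals).
Nodal analysis, taking node 2 as the 0 V reference.
Source V1 fixes V_0 = 5 V.
KCL at each unknown node (sum of currents leaving = 0; resistances in Ω):
  Node 1: (V_1 - 5)/22000 + (V_1 - 0)/390 + (V_1 - 0)/130 = 0
Collecting terms: 0.0103 × V_1 = 0.0002273  =>  V_1 = 0.02206 V
V_th = V_1 - V_2 = 0.02206 - 0 = 0.02206 V
Step 2 — R_th: zero the source — replace V1 by a short circuit (node 2 merges into node 0) — and find the resistance seen between A (node 1) and B (node 0).
Reduce the network between node 1 (A) and node 0 (B) by series/parallel combination:
  Rp1 = R1 ‖ R2 ‖ R3 (parallel, all between nodes 0 and 1) = 1/(1/22000 + 1/390 + 1/130) = 97.07 Ω
R_th = 97.07 Ω

Final answer: V_th = 0.02206 V, R_th = 97.07 Ω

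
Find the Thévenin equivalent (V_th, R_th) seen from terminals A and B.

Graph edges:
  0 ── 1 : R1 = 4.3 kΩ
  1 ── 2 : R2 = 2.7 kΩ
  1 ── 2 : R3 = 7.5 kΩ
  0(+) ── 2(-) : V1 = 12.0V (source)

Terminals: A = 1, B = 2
Step 1 — V_th is the open-circuit voltage V_A - V_B (nothing connected across the terminals).
Nodal analysis, taking node 2 as the 0 V reference.
Source V1 fixes V_0 = 12 V.
KCL at each unknown node (sum of currents leaving = 0; resistances in Ω):
  Node 1: (V_1 - 12)/4300 + (V_1 - 0)/2700 + (V_1 - 0)/7500 = 0
Collecting terms: 0.0007363 × V_1 = 0.002791  =>  V_1 = 3.79 V
V_th = V_1 - V_2 = 3.79 - 0 = 3.79 V
Step 2 — R_th: zero the source — replace V1 by a short circuit (node 2 merges into node 0) — and find the resistance seen between A (node 1) and B (node 0).
Reduce the network between node 1 (A) and node 0 (B) by series/parallel combination:
  Rp1 = R1 ‖ R2 ‖ R3 (parallel, all between nodes 0 and 1) = 1/(1/4300 + 1/2700 + 1/7500) = 1358 Ω
R_th = 1.358 kΩ

Final answer: V_th = 3.79 V, R_th = 1.358 kΩ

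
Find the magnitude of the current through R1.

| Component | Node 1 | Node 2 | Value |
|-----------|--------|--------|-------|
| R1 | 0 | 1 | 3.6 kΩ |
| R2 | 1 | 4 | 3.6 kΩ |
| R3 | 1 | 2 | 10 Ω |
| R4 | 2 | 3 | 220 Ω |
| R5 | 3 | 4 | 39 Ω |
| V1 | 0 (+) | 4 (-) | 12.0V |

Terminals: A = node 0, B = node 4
Nodal analysis, taking node 4 as the 0 V reference.
Source V1 fixes V_0 = 12 V.
KCL at each unknown node (sum of currents leaving = 0; resistances in Ω):
  Node 1: (V_1 - 12)/3600 + (V_1 - 0)/3600 + (V_1 - V_2)/10 = 0
  Node 2: (V_2 - V_1)/10 + (V_2 - V_3)/220 = 0
  Node 3: (V_3 - V_2)/220 + (V_3 - 0)/39 = 0
Collecting terms (coefficients in siemens):
  0.1006·V_1 - 0.1·V_2 = 0.003333
  0.1045·V_2 - 0.1·V_1 - 0.004545·V_3 = 0
  0.03019·V_3 - 0.004545·V_2 = 0
Solving these 3 simultaneous equations (Gaussian elimination) gives:
  V_1 = 0.7801 V, V_2 = 0.7511 V, V_3 = 0.1131 V
I_R1 = (V_0 - V_1)/R1 = (12 - 0.7801)/3600 = 0.003117 A
|I_R1| = 0.003117 A

Final answer: |I_R1| = 0.003117 A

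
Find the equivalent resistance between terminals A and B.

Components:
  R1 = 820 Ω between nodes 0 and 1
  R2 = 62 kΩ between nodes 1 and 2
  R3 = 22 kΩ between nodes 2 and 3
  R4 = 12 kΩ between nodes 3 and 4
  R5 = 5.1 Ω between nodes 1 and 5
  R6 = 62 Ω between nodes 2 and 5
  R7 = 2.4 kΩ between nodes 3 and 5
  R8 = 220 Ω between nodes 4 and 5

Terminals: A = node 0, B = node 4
The network is not a plain series/parallel combination. Inject a 1 A test current into terminal A (node 0) and return it from terminal B (node 4); then R_eq = V_A / (1 A).
Nodal analysis, taking node 4 as the 0 V reference.
Current source I_test pushes 1 A into node 0 and draws it out of node 4.
KCL at each unknown node (sum of currents leaving = 0; resistances in Ω):
  Node 0: (V_0 - V_1)/820 - 1 = 0
  Node 1: (V_1 - V_0)/820 + (V_1 - V_2)/62000 + (V_1 - V_5)/5.1 = 0
  Node 2: (V_2 - V_1)/62000 + (V_2 - V_3)/22000 + (V_2 - V_5)/62 = 0
  Node 3: (V_3 - V_2)/22000 + (V_3 - 0)/12000 + (V_3 - V_5)/2400 = 0
  Node 5: (V_5 - V_1)/5.1 + (V_5 - V_2)/62 + (V_5 - V_3)/2400 + (V_5 - 0)/220 = 0
Collecting terms (coefficients in siemens):
  0.00122·V_0 - 0.00122·V_1 = 1
  0.1973·V_1 - 0.00122·V_0 - 0.00001613·V_2 - 0.1961·V_5 = 0
  0.01619·V_2 - 0.00001613·V_1 - 0.00004545·V_3 - 0.01613·V_5 = 0
  0.0005455·V_3 - 0.00004545·V_2 - 0.0004167·V_5 = 0
  0.2172·V_5 - 0.1961·V_1 - 0.01613·V_2 - 0.0004167·V_3 = 0
Solving these 5 simultaneous equations (Gaussian elimination) gives:
  V_0 = 1042 V, V_1 = 221.7 V, V_2 = 216.5 V, V_3 = 183.5 V
  V_5 = 216.6 V
R_eq = V_0 / 1 A = 1042 Ω = 1.042 kΩ

Final answer: 1.042 kΩ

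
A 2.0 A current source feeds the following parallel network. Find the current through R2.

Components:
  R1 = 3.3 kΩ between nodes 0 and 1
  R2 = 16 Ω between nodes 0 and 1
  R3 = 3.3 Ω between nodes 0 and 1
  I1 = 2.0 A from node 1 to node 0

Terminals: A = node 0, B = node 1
All resistors sit directly between nodes 0 and 1, so they are in parallel and share one voltage V; the full source current 2 A splits among them.
1/R_par = 1/3300 + 1/16 + 1/3.3 = 0.3658 S  =>  R_par = 2.733 Ω
V = I × R_par = 2 × 2.733 = 5.467 V
I_R2 = V/R2 = 5.467/16 = 0.3417 A

Final answer: 0.3417 A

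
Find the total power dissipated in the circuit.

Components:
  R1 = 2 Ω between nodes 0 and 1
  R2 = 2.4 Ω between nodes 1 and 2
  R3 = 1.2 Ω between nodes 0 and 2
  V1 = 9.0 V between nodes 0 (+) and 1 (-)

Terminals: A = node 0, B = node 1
Nodal analysis, taking node 1 as the 0 V reference.
Source V1 fixes V_0 = 9 V.
KCL at each unknown node (sum of currents leaving = 0; resistances in Ω):
  Node 2: (V_2 - 0)/2.4 + (V_2 - 9)/1.2 = 0
Collecting terms: 1.25 × V_2 = 7.5  =>  V_2 = 6 V
Power in each resistor, P = (ΔV)²/R:
  P_R1 = (9 - 0)²/2 = 40.5 W
  P_R2 = (0 - 6)²/2.4 = 15 W
  P_R3 = (9 - 6)²/1.2 = 7.5 W
P_total = P_R1 + P_R2 + P_R3 = 63 W

Final answer: 63 W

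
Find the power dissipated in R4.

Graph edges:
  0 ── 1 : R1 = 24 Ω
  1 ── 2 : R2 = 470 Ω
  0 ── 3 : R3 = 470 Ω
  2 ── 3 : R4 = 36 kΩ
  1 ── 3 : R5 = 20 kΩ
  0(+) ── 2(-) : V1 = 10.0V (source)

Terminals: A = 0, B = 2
Nodal analysis, taking node 2 as the 0 V reference.
Source V1 fixes V_0 = 10 V.
KCL at each unknown node (sum of currents leaving = 0; resistances in Ω):
  Node 1: (V_1 - 10)/24 + (V_1 - 0)/470 + (V_1 - V_3)/20000 = 0
  Node 3: (V_3 - 10)/470 + (V_3 - 0)/36000 + (V_3 - V_1)/20000 = 0
Collecting terms (coefficients in siemens):
  0.04384·V_1 - 0.00005·V_3 = 0.4167
  0.002205·V_3 - 0.00005·V_1 = 0.02128
Determinant D = (0.04384)(0.002205) - (-0.00005)(-0.00005) = 0.00009669
V_1 = [(0.4167)(0.002205) - (-0.00005)(0.02128)]/D = 9.515 V
V_3 = [(0.04384)(0.02128) - (0.4167)(-0.00005)]/D = 9.863 V
I_R4 = (V_2 - V_3)/R4 = (0 - 9.863)/36000 = -0.000274 A
P_R4 = I_R4² × R4 = (-0.000274)² × 36000 = 0.002702 W

Final answer: 0.002702 W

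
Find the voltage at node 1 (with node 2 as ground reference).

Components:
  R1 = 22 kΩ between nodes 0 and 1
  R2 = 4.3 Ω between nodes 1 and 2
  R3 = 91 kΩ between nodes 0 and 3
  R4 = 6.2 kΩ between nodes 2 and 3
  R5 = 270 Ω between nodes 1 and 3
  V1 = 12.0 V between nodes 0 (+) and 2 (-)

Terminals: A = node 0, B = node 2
Nodal analysis, taking node 2 as the 0 V reference.
Source V1 fixes V_0 = 12 V.
KCL at each unknown node (sum of currents leaving = 0; resistances in Ω):
  Node 1: (V_1 - 12)/22000 + (V_1 - 0)/4.3 + (V_1 - V_3)/270 = 0
  Node 3: (V_3 - 12)/91000 + (V_3 - 0)/6200 + (V_3 - V_1)/270 = 0
Collecting terms (coefficients in siemens):
  0.2363·V_1 - 0.003704·V_3 = 0.0005455
  0.003876·V_3 - 0.003704·V_1 = 0.0001319
Determinant D = (0.2363)(0.003876) - (-0.003704)(-0.003704) = 0.0009022
V_1 = [(0.0005455)(0.003876) - (-0.003704)(0.0001319)]/D = 0.002885 V
V_3 = [(0.2363)(0.0001319) - (0.0005455)(-0.003704)]/D = 0.03678 V
The requested potential is V_1 = 0.002885 V.

Final answer: V_1 = 0.002885 V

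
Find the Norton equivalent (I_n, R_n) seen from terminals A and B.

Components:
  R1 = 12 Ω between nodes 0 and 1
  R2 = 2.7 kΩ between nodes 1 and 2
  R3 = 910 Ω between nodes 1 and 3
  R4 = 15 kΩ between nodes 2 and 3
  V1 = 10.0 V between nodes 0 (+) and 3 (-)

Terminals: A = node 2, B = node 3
Find the Thévenin equivalent first; then I_n = V_th/R_th and R_n = R_th.
Step 1 — V_th is the open-circuit voltage V_A - V_B (nothing connected across the terminals).
Nodal analysis, taking node 3 as the 0 V reference.
Source V1 fixes V_0 = 10 V.
KCL at each unknown node (sum of currents leaving = 0; resistances in Ω):
  Node 1: (V_1 - 10)/12 + (V_1 - V_2)/2700 + (V_1 - 0)/910 = 0
  Node 2: (V_2 - V_1)/2700 + (V_2 - 0)/15000 = 0
Collecting terms (coefficients in siemens):
  0.0848·V_1 - 0.0003704·V_2 = 0.8333
  0.000437·V_2 - 0.0003704·V_1 = 0
Determinant D = (0.0848)(0.000437) - (-0.0003704)(-0.0003704) = 0.00003692
V_1 = [(0.8333)(0.000437) - (-0.0003704)(0)]/D = 9.863 V
V_2 = [(0.0848)(0) - (0.8333)(-0.0003704)]/D = 8.359 V
V_th = V_2 - V_3 = 8.359 - 0 = 8.359 V
Step 2 — R_th: zero the source — replace V1 by a short circuit (node 3 merges into node 0) — and find the resistance seen between A (node 2) and B (node 0).
Reduce the network between node 2 (A) and node 0 (B) by series/parallel combination:
  Rp1 = R1 ‖ R3 (parallel, both between nodes 0 and 1) = 1/(1/12 + 1/910) = 11.84 Ω
  Rs1 = R2 + Rp1 (series, joined only at node 1) = 2700 + 11.84 = 2712 Ω
  Rp2 = R4 ‖ Rs1 (parallel, both between nodes 0 and 2) = 1/(1/15000 + 1/2712) = 2297 Ω
R_th = 2.297 kΩ
I_n = V_th/R_th = 8.359/2297 = 0.00364 A, and R_n = R_th = 2.297 kΩ

Final answer: I_n = 0.00364 A, R_n = 2.297 kΩ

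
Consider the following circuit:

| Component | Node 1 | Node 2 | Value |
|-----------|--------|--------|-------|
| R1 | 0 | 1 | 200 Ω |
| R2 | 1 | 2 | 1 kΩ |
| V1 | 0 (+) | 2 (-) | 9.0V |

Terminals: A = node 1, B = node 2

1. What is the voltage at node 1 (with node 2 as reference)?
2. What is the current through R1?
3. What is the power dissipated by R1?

Nodal analysis, taking node 2 as the 0 V reference.
Source V1 fixes V_0 = 9 V.
KCL at each unknown node (sum of currents leaving = 0; resistances in Ω):
  Node 1: (V_1 - 9)/200 + (V_1 - 0)/1000 = 0
Collecting terms: 0.006 × V_1 = 0.045  =>  V_1 = 7.5 V
Part 1:
  Read off the nodal solution: V_1 = 7.5 V
Part 2:
  I_R1 = (V_0 - V_1)/R1 = (9 - 7.5)/200 = 0.0075 A
  Magnitude: I_R1 = 0.0075 A
Part 3:
  I_R1 = (V_0 - V_1)/R1 = (9 - 7.5)/200 = 0.0075 A
  P_R1 = I_R1² × R1 = (0.0075)² × 200 = 0.01125 W

Final answers:
1. V_1 = 7.5 V
2. I_R1 = 0.0075 A
3. P_R1 = 0.01125 W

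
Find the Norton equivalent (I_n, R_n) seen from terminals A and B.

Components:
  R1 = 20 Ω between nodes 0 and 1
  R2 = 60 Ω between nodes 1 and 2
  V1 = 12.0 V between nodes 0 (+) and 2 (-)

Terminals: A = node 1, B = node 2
Find the Thévenin equivalent first; then I_n = V_th/R_th and R_n = R_th.
Step 1 — V_th is the open-circuit voltage V_A - V_B (nothing connected across the terminals).
Nodal analysis, taking node 2 as the 0 V reference.
Source V1 fixes V_0 = 12 V.
KCL at each unknown node (sum of currents leaving = 0; resistances in Ω):
  Node 1: (V_1 - 12)/20 + (V_1 - 0)/60 = 0
Collecting terms: 0.06667 × V_1 = 0.6  =>  V_1 = 9 V
V_th = V_1 - V_2 = 9 - 0 = 9 V
Step 2 — R_th: zero the source — replace V1 by a short circuit (node 2 merges into node 0) — and find the resistance seen between A (node 1) and B (node 0).
Reduce the network between node 1 (A) and node 0 (B) by series/parallel combination:
  Rp1 = R1 ‖ R2 (parallel, both between nodes 0 and 1) = 1/(1/20 + 1/60) = 15 Ω
R_th = 15 Ω
I_n = V_th/R_th = 9/15 = 0.6 A, and R_n = R_th = 15 Ω

Final answer: I_n = 0.6 A, R_n = 15 Ω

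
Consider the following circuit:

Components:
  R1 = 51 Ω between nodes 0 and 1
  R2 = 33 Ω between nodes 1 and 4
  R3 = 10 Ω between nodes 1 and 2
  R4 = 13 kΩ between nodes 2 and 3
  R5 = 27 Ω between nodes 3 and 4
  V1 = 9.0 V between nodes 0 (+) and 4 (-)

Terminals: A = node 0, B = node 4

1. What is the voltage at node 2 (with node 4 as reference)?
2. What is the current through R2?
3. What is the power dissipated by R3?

Nodal analysis, taking node 4 as the 0 V reference.
Source V1 fixes V_0 = 9 V.
KCL at each unknown node (sum of currents leaving = 0; resistances in Ω):
  Node 1: (V_1 - 9)/51 + (V_1 - 0)/33 + (V_1 - V_2)/10 = 0
  Node 2: (V_2 - V_1)/10 + (V_2 - V_3)/13000 = 0
  Node 3: (V_3 - V_2)/13000 + (V_3 - 0)/27 = 0
Collecting terms (coefficients in siemens):
  0.1499·V_1 - 0.1·V_2 = 0.1765
  0.1001·V_2 - 0.1·V_1 - 0.00007692·V_3 = 0
  0.03711·V_3 - 0.00007692·V_2 = 0
Solving these 3 simultaneous equations (Gaussian elimination) gives:
  V_1 = 3.53 V, V_2 = 3.528 V, V_3 = 0.007311 V
Part 1:
  Read off the nodal solution: V_2 = 3.528 V
Part 2:
  I_R2 = (V_1 - V_4)/R2 = (3.53 - 0)/33 = 0.107 A
  Magnitude: I_R2 = 0.107 A
Part 3:
  I_R3 = (V_1 - V_2)/R3 = (3.53 - 3.528)/10 = 0.0002708 A
  P_R3 = I_R3² × R3 = (0.0002708)² × 10 = 0.0000007333 W

Final answers:
1. V_2 = 3.528 V
2. I_R2 = 0.107 A
3. P_R3 = 7.333e-07 W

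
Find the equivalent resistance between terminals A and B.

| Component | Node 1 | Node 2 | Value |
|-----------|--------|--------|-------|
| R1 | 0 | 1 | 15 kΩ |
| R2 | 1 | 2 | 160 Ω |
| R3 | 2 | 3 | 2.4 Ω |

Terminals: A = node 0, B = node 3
Reduce the network between node 0 (A) and node 3 (B) by series/parallel combination:
  Rs1 = R1 + R2 (series, joined only at node 1) = 15000 + 160 = 15160 Ω
  Rs2 = R3 + Rs1 (series, joined only at node 2) = 2.4 + 15160 = 15160 Ω
R_eq = 15.16 kΩ

Final answer: 15.16 kΩ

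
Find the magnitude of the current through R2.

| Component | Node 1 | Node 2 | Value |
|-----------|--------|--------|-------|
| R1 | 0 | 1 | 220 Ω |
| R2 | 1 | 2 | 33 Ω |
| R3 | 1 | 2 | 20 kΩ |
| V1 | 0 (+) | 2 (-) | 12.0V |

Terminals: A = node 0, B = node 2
Nodal analysis, taking node 2 as the 0 V reference.
Source V1 fixes V_0 = 12 V.
KCL at each unknown node (sum of currents leaving = 0; resistances in Ω):
  Node 1: (V_1 - 12)/220 + (V_1 - 0)/33 + (V_1 - 0)/20000 = 0
Collecting terms: 0.0349 × V_1 = 0.05455  =>  V_1 = 1.563 V
I_R2 = (V_1 - V_2)/R2 = (1.563 - 0)/33 = 0.04736 A
|I_R2| = 0.04736 A

Final answer: |I_R2| = 0.04736 A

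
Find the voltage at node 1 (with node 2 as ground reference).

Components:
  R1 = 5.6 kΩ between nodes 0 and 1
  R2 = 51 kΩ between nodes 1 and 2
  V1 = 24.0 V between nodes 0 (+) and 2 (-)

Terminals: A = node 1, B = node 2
Nodal analysis, taking node 2 as the 0 V reference.
Source V1 fixes V_0 = 24 V.
KCL at each unknown node (sum of currents leaving = 0; resistances in Ω):
  Node 1: (V_1 - 24)/5600 + (V_1 - 0)/51000 = 0
Collecting terms: 0.0001982 × V_1 = 0.004286  =>  V_1 = 21.63 V
The requested potential is V_1 = 21.63 V.

Final answer: V_1 = 21.63 V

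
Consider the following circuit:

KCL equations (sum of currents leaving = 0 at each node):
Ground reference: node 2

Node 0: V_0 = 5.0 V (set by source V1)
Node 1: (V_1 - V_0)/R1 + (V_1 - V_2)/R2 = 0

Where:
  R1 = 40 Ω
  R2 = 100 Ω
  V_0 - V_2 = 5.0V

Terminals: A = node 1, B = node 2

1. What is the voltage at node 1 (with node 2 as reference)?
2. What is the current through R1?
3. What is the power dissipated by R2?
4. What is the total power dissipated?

Nodal analysis, taking node 2 as the 0 V reference.
Source V1 fixes V_0 = 5 V.
KCL at each unknown node (sum of currents leaving = 0; resistances in Ω):
  Node 1: (V_1 - 5)/40 + (V_1 - 0)/100 = 0
Collecting terms: 0.035 × V_1 = 0.125  =>  V_1 = 3.571 V
Part 1:
  Read off the nodal solution: V_1 = 3.571 V
Part 2:
  I_R1 = (V_0 - V_1)/R1 = (5 - 3.571)/40 = 0.03571 A
  Magnitude: I_R1 = 0.03571 A
Part 3:
  I_R2 = (V_1 - V_2)/R2 = (3.571 - 0)/100 = 0.03571 A
  P_R2 = I_R2² × R2 = (0.03571)² × 100 = 0.1276 W
Part 4:
  Power in each resistor, P = (ΔV)²/R:
    P_R1 = (5 - 3.571)²/40 = 0.05102 W
    P_R2 = (3.571 - 0)²/100 = 0.1276 W
  P_total = P_R1 + P_R2 = 0.1786 W

Final answers:
1. V_1 = 3.571 V
2. I_R1 = 0.03571 A
3. P_R2 = 0.1276 W
4. P_total = 0.1786 W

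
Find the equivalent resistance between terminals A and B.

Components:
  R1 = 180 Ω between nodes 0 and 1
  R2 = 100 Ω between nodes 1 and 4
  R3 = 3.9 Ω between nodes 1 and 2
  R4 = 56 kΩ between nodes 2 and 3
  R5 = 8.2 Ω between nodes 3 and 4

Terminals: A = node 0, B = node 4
Reduce the network between node 0 (A) and node 4 (B) by series/parallel combination:
  Rs1 = R3 + R4 (series, joined only at node 2) = 3.9 + 56000 = 56000 Ω
  Rs2 = R5 + Rs1 (series, joined only at node 3) = 8.2 + 56000 = 56010 Ω
  Rp1 = R2 ‖ Rs2 (parallel, both between nodes 1 and 4) = 1/(1/100 + 1/56010) = 99.82 Ω
  Rs3 = R1 + Rp1 (series, joined only at node 1) = 180 + 99.82 = 279.8 Ω
R_eq = 279.8 Ω

Final answer: 279.8 Ω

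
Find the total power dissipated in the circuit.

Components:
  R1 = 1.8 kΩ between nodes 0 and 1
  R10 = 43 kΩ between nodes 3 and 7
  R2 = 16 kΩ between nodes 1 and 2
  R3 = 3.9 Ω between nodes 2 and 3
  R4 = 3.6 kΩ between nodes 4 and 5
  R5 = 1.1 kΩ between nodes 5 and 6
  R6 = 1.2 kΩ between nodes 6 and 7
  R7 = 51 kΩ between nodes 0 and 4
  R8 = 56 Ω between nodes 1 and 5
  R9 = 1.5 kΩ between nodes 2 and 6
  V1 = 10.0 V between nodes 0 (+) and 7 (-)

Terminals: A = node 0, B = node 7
Nodal analysis, taking node 7 as the 0 V reference.
Source V1 fixes V_0 = 10 V.
KCL at each unknown node (sum of currents leaving = 0; resistances in Ω):
  Node 1: (V_1 - 10)/1800 + (V_1 - V_2)/16000 + (V_1 - V_5)/56 = 0
  Node 2: (V_2 - V_1)/16000 + (V_2 - V_3)/3.9 + (V_2 - V_6)/1500 = 0
  Node 3: (V_3 - V_2)/3.9 + (V_3 - 0)/43000 = 0
  Node 4: (V_4 - V_5)/3600 + (V_4 - 10)/51000 = 0
  Node 5: (V_5 - V_4)/3600 + (V_5 - V_6)/1100 + (V_5 - V_1)/56 = 0
  Node 6: (V_6 - V_5)/1100 + (V_6 - 0)/1200 + (V_6 - V_2)/1500 = 0
Collecting terms (coefficients in siemens):
  0.01848·V_1 - 0.0000625·V_2 - 0.01786·V_5 = 0.005556
  0.2571·V_2 - 0.0000625·V_1 - 0.2564·V_3 - 0.0006667·V_6 = 0
  0.2564·V_3 - 0.2564·V_2 = 0
  0.0002974·V_4 - 0.0002778·V_5 = 0.0001961
  0.01904·V_5 - 0.01786·V_1 - 0.0002778·V_4 - 0.0009091·V_6 = 0
  0.002409·V_6 - 0.0006667·V_2 - 0.0009091·V_5 = 0
Solving these 6 simultaneous equations (Gaussian elimination) gives:
  V_1 = 5.633 V, V_2 = 3.059 V, V_3 = 3.059 V, V_4 = 5.803 V
  V_5 = 5.507 V, V_6 = 2.924 V
Power in each resistor, P = (ΔV)²/R:
  P_R1 = (10 - 5.633)²/1800 = 0.01059 W
  P_R2 = (5.633 - 3.059)²/16000 = 0.0004142 W
  P_R3 = (3.059 - 3.059)²/3.9 = 0.00000001974 W
  P_R4 = (5.803 - 5.507)²/3600 = 0.00002438 W
  P_R5 = (5.507 - 2.924)²/1100 = 0.006061 W
  P_R6 = (2.924 - 0)²/1200 = 0.007127 W
  P_R7 = (10 - 5.803)²/51000 = 0.0003454 W
  P_R8 = (5.633 - 5.507)²/56 = 0.0002873 W
  P_R9 = (3.059 - 2.924)²/1500 = 0.00001208 W
  P_R10 = (3.059 - 0)²/43000 = 0.0002176 W
P_total = P_R1 + P_R2 + P_R3 + P_R4 + P_R5 + P_R6 + P_R7 + P_R8 + P_R9 + P_R10 = 0.02508 W

Final answer: 0.02508 W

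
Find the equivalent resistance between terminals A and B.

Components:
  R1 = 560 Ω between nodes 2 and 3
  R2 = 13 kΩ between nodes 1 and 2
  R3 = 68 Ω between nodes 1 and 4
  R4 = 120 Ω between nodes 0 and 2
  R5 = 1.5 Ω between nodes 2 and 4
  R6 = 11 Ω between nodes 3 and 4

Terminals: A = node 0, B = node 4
Reduce the network between node 0 (A) and node 4 (B) by series/parallel combination:
  Rs1 = R2 + R3 (series, joined only at node 1) = 13000 + 68 = 13070 Ω
  Rp1 = R5 ‖ Rs1 (parallel, both between nodes 2 and 4) = 1/(1/1.5 + 1/13070) = 1.5 Ω
  Rs2 = R1 + R6 (series, joined only at node 3) = 560 + 11 = 571 Ω
  Rp2 = Rp1 ‖ Rs2 (parallel, both between nodes 2 and 4) = 1/(1/1.5 + 1/571) = 1.496 Ω
  Rs3 = R4 + Rp2 (series, joined only at node 2) = 120 + 1.496 = 121.5 Ω
R_eq = 121.5 Ω

Final answer: 121.5 Ω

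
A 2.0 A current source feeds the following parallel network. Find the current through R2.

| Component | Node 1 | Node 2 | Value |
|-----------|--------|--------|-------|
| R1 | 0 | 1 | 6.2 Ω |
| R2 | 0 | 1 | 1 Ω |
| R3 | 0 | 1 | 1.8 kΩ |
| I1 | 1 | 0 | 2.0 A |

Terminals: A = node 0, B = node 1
All resistors sit directly between nodes 0 and 1, so they are in parallel and share one voltage V; the full source current 2 A splits among them.
1/R_par = 1/6.2 + 1/1 + 1/1800 = 1.162 S  =>  R_par = 0.8607 Ω
V = I × R_par = 2 × 0.8607 = 1.721 V
I_R2 = V/R2 = 1.721/1 = 1.721 A

Final answer: 1.721 A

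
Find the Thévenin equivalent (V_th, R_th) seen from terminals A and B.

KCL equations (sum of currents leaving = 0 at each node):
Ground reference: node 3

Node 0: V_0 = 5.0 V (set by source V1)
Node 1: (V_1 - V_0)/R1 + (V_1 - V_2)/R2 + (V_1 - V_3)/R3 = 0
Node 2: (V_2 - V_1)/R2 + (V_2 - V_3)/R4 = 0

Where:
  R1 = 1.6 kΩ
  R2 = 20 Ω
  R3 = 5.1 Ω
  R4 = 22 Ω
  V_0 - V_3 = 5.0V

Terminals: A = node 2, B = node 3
Step 1 — V_th is the open-circuit voltage V_A - V_B (nothing connected across the terminals).
Nodal analysis, taking node 3 as the 0 V reference.
Source V1 fixes V_0 = 5 V.
KCL at each unknown node (sum of currents leaving = 0; resistances in Ω):
  Node 1: (V_1 - 5)/1600 + (V_1 - V_2)/20 + (V_1 - 0)/5.1 = 0
  Node 2: (V_2 - V_1)/20 + (V_2 - 0)/22 = 0
Collecting terms (coefficients in siemens):
  0.2467·V_1 - 0.05·V_2 = 0.003125
  0.09545·V_2 - 0.05·V_1 = 0
Determinant D = (0.2467)(0.09545) - (-0.05)(-0.05) = 0.02105
V_1 = [(0.003125)(0.09545) - (-0.05)(0)]/D = 0.01417 V
V_2 = [(0.2467)(0) - (0.003125)(-0.05)]/D = 0.007423 V
V_th = V_2 - V_3 = 0.007423 - 0 = 0.007423 V
Step 2 — R_th: zero the source — replace V1 by a short circuit (node 3 merges into node 0) — and find the resistance seen between A (node 2) and B (node 0).
Reduce the network between node 2 (A) and node 0 (B) by series/parallel combination:
  Rp1 = R1 ‖ R3 (parallel, both between nodes 0 and 1) = 1/(1/1600 + 1/5.1) = 5.084 Ω
  Rs1 = R2 + Rp1 (series, joined only at node 1) = 20 + 5.084 = 25.08 Ω
  Rp2 = R4 ‖ Rs1 (parallel, both between nodes 0 and 2) = 1/(1/22 + 1/25.08) = 11.72 Ω
R_th = 11.72 Ω

Final answer: V_th = 0.007423 V, R_th = 11.72 Ω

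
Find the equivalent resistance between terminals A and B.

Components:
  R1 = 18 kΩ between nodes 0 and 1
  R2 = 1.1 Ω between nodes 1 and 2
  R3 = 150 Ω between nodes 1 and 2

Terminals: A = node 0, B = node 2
Reduce the network between node 0 (A) and node 2 (B) by series/parallel combination:
  Rp1 = R2 ‖ R3 (parallel, both between nodes 1 and 2) = 1/(1/1.1 + 1/150) = 1.092 Ω
  Rs1 = R1 + Rp1 (series, joined only at node 1) = 18000 + 1.092 = 18000 Ω
R_eq = 18 kΩ

Final answer: 18 kΩ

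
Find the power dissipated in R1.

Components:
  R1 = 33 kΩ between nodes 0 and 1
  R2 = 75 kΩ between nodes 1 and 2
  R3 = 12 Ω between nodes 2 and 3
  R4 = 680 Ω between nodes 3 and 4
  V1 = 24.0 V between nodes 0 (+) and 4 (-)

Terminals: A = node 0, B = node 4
Nodal analysis, taking node 4 as the 0 V reference.
Source V1 fixes V_0 = 24 V.
KCL at each unknown node (sum of currents leaving = 0; resistances in Ω):
  Node 1: (V_1 - 24)/33000 + (V_1 - V_2)/75000 = 0
  Node 2: (V_2 - V_1)/75000 + (V_2 - V_3)/12 = 0
  Node 3: (V_3 - V_2)/12 + (V_3 - 0)/680 = 0
Collecting terms (coefficients in siemens):
  0.00004364·V_1 - 0.00001333·V_2 = 0.0007273
  0.08335·V_2 - 0.00001333·V_1 - 0.08333·V_3 = 0
  0.0848·V_3 - 0.08333·V_2 = 0
Solving these 3 simultaneous equations (Gaussian elimination) gives:
  V_1 = 16.71 V, V_2 = 0.1528 V, V_3 = 0.1501 V
I_R1 = (V_0 - V_1)/R1 = (24 - 16.71)/33000 = 0.0002208 A
P_R1 = I_R1² × R1 = (0.0002208)² × 33000 = 0.001609 W

Final answer: 0.001609 W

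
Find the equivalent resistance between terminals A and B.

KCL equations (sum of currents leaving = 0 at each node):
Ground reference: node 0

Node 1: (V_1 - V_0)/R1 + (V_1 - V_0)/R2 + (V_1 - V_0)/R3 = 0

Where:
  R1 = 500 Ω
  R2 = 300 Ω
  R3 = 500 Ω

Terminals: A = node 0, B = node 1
Reduce the network between node 0 (A) and node 1 (B) by series/parallel combination:
  Rp1 = R1 ‖ R2 ‖ R3 (parallel, all between nodes 0 and 1) = 1/(1/500 + 1/300 + 1/500) = 136.4 Ω
R_eq = 136.4 Ω

Final answer: 136.4 Ω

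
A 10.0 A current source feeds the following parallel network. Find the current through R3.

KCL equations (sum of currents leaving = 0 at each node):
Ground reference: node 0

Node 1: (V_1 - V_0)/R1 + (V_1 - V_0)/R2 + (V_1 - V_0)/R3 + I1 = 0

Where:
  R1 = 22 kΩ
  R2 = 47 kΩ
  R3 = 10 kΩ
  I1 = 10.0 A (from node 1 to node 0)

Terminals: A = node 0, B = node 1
All resistors sit directly between nodes 0 and 1, so they are in parallel and share one voltage V; the full source current 10 A splits among them.
1/R_par = 1/22000 + 1/47000 + 1/10000 = 0.0001667 S  =>  R_par = 5998 Ω
V = I × R_par = 10 × 5998 = 59980 V
I_R3 = V/R3 = 59980/10000 = 5.998 A

Final answer: 5.998 A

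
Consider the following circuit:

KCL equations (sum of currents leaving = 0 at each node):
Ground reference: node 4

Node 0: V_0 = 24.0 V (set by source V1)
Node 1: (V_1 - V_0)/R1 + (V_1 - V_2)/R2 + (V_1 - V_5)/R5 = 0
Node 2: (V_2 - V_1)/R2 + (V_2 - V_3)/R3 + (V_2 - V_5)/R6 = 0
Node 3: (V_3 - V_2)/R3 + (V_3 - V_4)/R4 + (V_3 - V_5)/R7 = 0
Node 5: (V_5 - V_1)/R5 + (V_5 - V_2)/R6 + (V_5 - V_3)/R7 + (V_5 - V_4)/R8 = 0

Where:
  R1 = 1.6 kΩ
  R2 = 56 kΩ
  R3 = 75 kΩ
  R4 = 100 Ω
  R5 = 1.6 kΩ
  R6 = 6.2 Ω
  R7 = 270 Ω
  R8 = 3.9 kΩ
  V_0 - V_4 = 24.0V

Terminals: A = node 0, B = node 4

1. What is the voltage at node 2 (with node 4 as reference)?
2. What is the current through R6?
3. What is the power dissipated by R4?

Nodal analysis, taking node 4 as the 0 V reference.
Source V1 fixes V_0 = 24 V.
KCL at each unknown node (sum of currents leaving = 0; resistances in Ω):
  Node 1: (V_1 - 24)/1600 + (V_1 - V_2)/56000 + (V_1 - V_5)/1600 = 0
  Node 2: (V_2 - V_1)/56000 + (V_2 - V_3)/75000 + (V_2 - V_5)/6.2 = 0
  Node 3: (V_3 - V_2)/75000 + (V_3 - 0)/100 + (V_3 - V_5)/270 = 0
  Node 5: (V_5 - V_1)/1600 + (V_5 - V_2)/6.2 + (V_5 - V_3)/270 + (V_5 - 0)/3900 = 0
Collecting terms (coefficients in siemens):
  0.001268·V_1 - 0.00001786·V_2 - 0.000625·V_5 = 0.015
  0.1613·V_2 - 0.00001786·V_1 - 0.00001333·V_3 - 0.1613·V_5 = 0
  0.01372·V_3 - 0.00001333·V_2 - 0.003704·V_5 = 0
  0.1659·V_5 - 0.000625·V_1 - 0.1613·V_2 - 0.003704·V_3 = 0
Solving these 4 simultaneous equations (Gaussian elimination) gives:
  V_1 = 13.01 V, V_2 = 2.318 V, V_3 = 0.6277 V, V_5 = 2.317 V
Part 1:
  Read off the nodal solution: V_2 = 2.318 V
Part 2:
  I_R6 = (V_2 - V_5)/R6 = (2.318 - 2.317)/6.2 = 0.0001683 A
  Magnitude: I_R6 = 0.0001683 A
Part 3:
  I_R4 = (V_3 - V_4)/R4 = (0.6277 - 0)/100 = 0.006277 A
  P_R4 = I_R4² × R4 = (0.006277)² × 100 = 0.003941 W

Final answers:
1. V_2 = 2.318 V
2. I_R6 = 0.0001683 A
3. P_R4 = 0.003941 W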